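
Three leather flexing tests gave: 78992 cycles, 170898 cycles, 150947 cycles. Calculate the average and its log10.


Average = (78992 + 170898 + 150947) / 3 = 133612 cycles
log10(133612) = 5.13


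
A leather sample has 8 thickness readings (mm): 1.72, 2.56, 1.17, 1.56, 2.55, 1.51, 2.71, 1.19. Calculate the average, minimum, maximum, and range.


Sum = 14.97
Average = 14.97 / 8 = 1.87 mm
Minimum = 1.17 mm
Maximum = 2.71 mm
Range = 2.71 - 1.17 = 1.54 mm


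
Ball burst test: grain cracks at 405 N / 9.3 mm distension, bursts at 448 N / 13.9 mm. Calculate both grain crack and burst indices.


Crack index = 43.5 N/mm
Burst index = 32.2 N/mm


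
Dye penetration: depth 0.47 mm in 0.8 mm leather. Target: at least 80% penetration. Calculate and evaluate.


Penetration = 58.8%
Meets target: No


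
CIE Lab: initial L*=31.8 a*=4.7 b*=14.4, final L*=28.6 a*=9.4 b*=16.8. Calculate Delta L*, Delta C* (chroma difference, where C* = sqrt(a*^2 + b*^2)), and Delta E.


Delta L* = -3.2
Delta C* = 4.10
Delta E = 6.17

Delta L* = 28.6 - 31.8 = -3.2
C1* = sqrt((4.7)^2 + (14.4)^2) = 15.148
C2* = sqrt((9.4)^2 + (16.8)^2) = 19.251
Delta C* = 19.251 - 15.148 = 4.10
Delta E = sqrt((-3.2)^2 + (4.7)^2 + (2.4)^2) = 6.17


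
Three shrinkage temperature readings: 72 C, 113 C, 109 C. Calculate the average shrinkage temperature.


Average = (72 + 113 + 109) / 3
Average = 294 / 3 = 98.0 C


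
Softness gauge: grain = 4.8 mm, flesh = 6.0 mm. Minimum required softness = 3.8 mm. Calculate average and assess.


Average = (4.8 + 6.0) / 2 = 5.40 mm
Minimum = 3.8 mm
Meets requirement: Yes


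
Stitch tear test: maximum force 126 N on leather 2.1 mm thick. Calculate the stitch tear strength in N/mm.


60.0 N/mm

Stitch tear strength = force / thickness
STS = 126 / 2.1 = 60.0 N/mm


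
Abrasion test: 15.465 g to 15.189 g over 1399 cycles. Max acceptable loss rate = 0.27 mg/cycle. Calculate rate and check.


Rate = 0.197 mg/cycle
Passes: Yes


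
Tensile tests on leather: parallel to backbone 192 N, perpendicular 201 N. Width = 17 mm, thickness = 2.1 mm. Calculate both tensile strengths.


Area = 17 x 2.1 = 35.7 mm^2
TS (parallel) = 192 / 35.7 = 5.38 N/mm^2
TS (perpendicular) = 201 / 35.7 = 5.63 N/mm^2


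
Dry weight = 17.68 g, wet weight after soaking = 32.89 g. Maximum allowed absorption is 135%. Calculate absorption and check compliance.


Absorption = 86.0%
Compliant: Yes

WA = (32.89 - 17.68) / 17.68 x 100 = 86.0%
Maximum allowed: 135%
Compliant: Yes


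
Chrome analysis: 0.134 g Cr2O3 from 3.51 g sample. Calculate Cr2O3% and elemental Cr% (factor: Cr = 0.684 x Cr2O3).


Cr2O3% = 0.134 / 3.51 x 100 = 3.82%
Cr% = 3.82 x 0.684 = 2.61%


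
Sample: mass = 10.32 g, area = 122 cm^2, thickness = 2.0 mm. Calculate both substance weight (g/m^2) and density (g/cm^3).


Substance weight = 845.9 g/m^2
Density = 0.423 g/cm^3

SW = 10.32 / 122 x 10000 = 845.9 g/m^2
Volume = 122 x 2.0 / 10 = 24.40 cm^3
Density = 10.32 / 24.40 = 0.423 g/cm^3


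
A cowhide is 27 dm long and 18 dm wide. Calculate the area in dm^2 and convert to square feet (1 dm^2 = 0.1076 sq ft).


486 dm^2
52.29 sq ft

Area = 27 x 18 = 486 dm^2
Conversion: 486 x 0.1076 = 52.29 sq ft


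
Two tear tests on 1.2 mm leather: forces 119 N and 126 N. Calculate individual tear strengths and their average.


Tear 1 = 99.2 N/mm
Tear 2 = 105.0 N/mm
Average = 102.1 N/mm

Tear 1 = 119 / 1.2 = 99.2 N/mm
Tear 2 = 126 / 1.2 = 105.0 N/mm
Average = (99.2 + 105.0) / 2 = 102.1 N/mm


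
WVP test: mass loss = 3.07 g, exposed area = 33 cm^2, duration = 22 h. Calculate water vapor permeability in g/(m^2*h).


42.29 g/(m^2*h)

WVP = mass_loss / (area x time) x 10000
WVP = 3.07 / (33 x 22) x 10000
WVP = 3.07 / 726 x 10000 = 42.29 g/(m^2*h)


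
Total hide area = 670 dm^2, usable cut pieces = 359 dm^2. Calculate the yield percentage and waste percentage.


Yield = 53.6%
Waste = 46.4%

Yield = 359 / 670 x 100 = 53.6%
Waste = 670 - 359 = 311 dm^2
Waste% = 100 - 53.6 = 46.4%


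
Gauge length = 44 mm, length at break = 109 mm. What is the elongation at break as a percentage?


Extension = 109 - 44 = 65 mm
Elongation = 65 / 44 x 100 = 147.7%


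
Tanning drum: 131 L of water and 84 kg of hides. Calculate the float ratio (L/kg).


1.6

Float ratio = water / hide weight
Ratio = 131 / 84 = 1.6


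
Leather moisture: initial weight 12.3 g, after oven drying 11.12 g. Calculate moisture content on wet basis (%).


9.6%


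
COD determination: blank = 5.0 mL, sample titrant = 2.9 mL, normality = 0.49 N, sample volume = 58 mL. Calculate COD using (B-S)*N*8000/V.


141.9 mg/L

COD = (5.0 - 2.9) x 0.49 x 8000 / 58
COD = 2.1 x 0.49 x 8000 / 58
COD = 141.9 mg/L


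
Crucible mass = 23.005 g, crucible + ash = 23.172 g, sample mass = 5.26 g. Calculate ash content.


Ash mass = 0.167 g
Ash content = 3.17%

Ash mass = 23.172 - 23.005 = 0.167 g
Ash% = 0.167 / 5.26 x 100 = 3.17%


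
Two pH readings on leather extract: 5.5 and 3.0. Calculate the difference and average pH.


Difference = |5.5 - 3.0| = 2.5
Average = (5.5 + 3.0) / 2 = 4.25


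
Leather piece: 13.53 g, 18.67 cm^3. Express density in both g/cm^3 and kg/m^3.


Density = 13.53 / 18.67 = 0.725 g/cm^3
Convert: 0.725 x 1000 = 725 kg/m^3


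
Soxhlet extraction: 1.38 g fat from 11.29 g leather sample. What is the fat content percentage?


12.2%


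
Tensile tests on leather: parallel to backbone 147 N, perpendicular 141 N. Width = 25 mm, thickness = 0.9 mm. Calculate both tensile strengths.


Parallel = 6.53 N/mm^2
Perpendicular = 6.27 N/mm^2

Area = 25 x 0.9 = 22.5 mm^2
TS (parallel) = 147 / 22.5 = 6.53 N/mm^2
TS (perpendicular) = 141 / 22.5 = 6.27 N/mm^2


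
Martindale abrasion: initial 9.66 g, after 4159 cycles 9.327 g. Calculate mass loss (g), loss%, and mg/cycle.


Mass loss = 0.333 g
Loss = 3.45%
Rate = 0.080 mg/cycle


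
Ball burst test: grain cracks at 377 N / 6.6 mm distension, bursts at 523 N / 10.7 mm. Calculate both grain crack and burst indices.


Crack index = 377 / 6.6 = 57.1 N/mm
Burst index = 523 / 10.7 = 48.9 N/mm


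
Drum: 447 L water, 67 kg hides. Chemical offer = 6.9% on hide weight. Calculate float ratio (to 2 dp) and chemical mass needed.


Float ratio = 447 / 67 = 6.67
Chemical = 67 x 6.9 / 100 = 4.623 kg


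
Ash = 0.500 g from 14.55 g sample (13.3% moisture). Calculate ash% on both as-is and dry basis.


As-is ash = 3.44%
Dry-basis ash = 3.96%


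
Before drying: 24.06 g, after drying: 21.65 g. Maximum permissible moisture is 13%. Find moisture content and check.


Moisture content = 10.0%
Acceptable: Yes

MC = (24.06 - 21.65) / 24.06 x 100 = 10.0%
Maximum: 13%
Acceptable: Yes


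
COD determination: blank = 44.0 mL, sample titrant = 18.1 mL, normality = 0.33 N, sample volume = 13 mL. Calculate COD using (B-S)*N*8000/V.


5259.7 mg/L

COD = (44.0 - 18.1) x 0.33 x 8000 / 13
COD = 25.9 x 0.33 x 8000 / 13
COD = 5259.7 mg/L


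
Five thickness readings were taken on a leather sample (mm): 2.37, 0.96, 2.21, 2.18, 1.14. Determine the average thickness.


1.77 mm


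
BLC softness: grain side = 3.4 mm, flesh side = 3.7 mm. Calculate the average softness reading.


3.55 mm


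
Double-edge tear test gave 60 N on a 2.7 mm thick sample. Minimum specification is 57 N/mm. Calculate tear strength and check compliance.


Tear strength = 22.2 N/mm
Compliant: No


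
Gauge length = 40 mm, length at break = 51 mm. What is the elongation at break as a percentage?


27.5%


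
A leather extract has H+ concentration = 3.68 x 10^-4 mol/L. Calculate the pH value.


pH = -log10[H+]
pH = -log10(3.68 x 10^-4) = 3.43


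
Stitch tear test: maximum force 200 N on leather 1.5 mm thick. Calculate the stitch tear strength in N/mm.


Stitch tear strength = force / thickness
STS = 200 / 1.5 = 133.3 N/mm


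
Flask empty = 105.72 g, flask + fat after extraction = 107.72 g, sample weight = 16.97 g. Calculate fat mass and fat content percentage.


Fat mass = 2.00 g
Fat content = 11.8%

Fat mass = 107.72 - 105.72 = 2.00 g
Fat% = 2.00 / 16.97 x 100 = 11.8%


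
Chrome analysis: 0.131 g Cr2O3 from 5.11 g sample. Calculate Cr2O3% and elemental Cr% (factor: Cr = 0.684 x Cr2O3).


Cr2O3 = 2.56%
Cr = 1.75%


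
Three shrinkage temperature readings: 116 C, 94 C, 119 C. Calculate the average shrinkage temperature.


109.7 C


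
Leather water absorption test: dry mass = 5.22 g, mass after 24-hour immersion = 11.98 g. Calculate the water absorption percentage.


129.5%


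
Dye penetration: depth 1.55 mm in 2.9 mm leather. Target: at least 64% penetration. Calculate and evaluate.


Penetration = 53.4%
Meets target: No


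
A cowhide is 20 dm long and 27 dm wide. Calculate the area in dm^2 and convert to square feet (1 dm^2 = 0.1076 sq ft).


540 dm^2
58.10 sq ft


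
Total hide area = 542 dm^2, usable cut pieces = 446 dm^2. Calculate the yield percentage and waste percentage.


Yield = 446 / 542 x 100 = 82.3%
Waste = 542 - 446 = 96 dm^2
Waste% = 100 - 82.3 = 17.7%


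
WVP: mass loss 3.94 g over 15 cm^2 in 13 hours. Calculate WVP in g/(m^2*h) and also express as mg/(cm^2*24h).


WVP = 202.05 g/(m^2*h)
Daily rate = 484.92 mg/(cm^2*24h)

WVP = 3.94 / (15 x 13) x 10000 = 202.05 g/(m^2*h)
Mass loss in mg = 3.94 x 1000 = 3940 mg
Per cm^2 per 24h in mg: 3940 x 24 / (15 x 13) = 94560 / 195 = 484.92 mg/(cm^2*24h)


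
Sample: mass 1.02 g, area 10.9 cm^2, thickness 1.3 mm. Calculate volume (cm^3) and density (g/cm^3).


Volume = 1.417 cm^3
Density = 0.720 g/cm^3

Thickness in cm = 1.3 / 10 = 0.13 cm
Volume = 10.9 x 0.13 = 1.417 cm^3
Density = 1.02 / 1.417 = 0.720 g/cm^3


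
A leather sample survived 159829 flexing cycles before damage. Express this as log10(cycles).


log10(159829) = 5.20


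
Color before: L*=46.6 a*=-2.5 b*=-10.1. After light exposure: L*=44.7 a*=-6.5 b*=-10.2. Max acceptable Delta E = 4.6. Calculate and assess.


Delta E = 4.43
Passes: Yes

dL = -1.9, da = -4.0, db = -0.1
dE = sqrt((-1.9)^2 + (-4.0)^2 + (-0.1)^2) = 4.43
Max = 4.6
Passes: Yes


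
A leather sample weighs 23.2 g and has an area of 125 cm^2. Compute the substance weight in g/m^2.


1856.0 g/m^2


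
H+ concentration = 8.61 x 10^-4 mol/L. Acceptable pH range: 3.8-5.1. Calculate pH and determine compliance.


pH = -log10(8.61 x 10^-4) = 3.06
Range: 3.8 to 5.1
Compliant: No


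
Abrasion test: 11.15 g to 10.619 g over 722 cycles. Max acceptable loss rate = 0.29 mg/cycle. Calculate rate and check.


Rate = 0.735 mg/cycle
Passes: No

Loss = 11.15 - 10.619 = 0.531 g
Rate = 0.531 g / 722 cycles x 1000 = 0.735 mg/cycle
Max = 0.29 mg/cycle
Passes: No


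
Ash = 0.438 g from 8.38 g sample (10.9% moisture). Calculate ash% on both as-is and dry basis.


As-is ash% = 0.438 / 8.38 x 100 = 5.23%
Dry mass = 8.38 x (100 - 10.9) / 100 = 7.46658 g
Dry-basis ash% = 0.438 / 7.46658 x 100 = 5.87%


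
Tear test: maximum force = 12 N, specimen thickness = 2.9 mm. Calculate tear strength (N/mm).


4.1 N/mm


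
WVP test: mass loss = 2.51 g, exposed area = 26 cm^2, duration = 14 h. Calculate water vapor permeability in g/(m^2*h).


WVP = mass_loss / (area x time) x 10000
WVP = 2.51 / (26 x 14) x 10000
WVP = 2.51 / 364 x 10000 = 68.96 g/(m^2*h)


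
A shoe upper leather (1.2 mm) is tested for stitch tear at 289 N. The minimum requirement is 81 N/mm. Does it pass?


STS = 289 / 1.2 = 240.8 N/mm
Minimum required: 81 N/mm
Passes: Yes


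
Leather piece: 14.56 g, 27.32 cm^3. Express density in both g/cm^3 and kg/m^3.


0.533 g/cm^3
533 kg/m^3

Density = 14.56 / 27.32 = 0.533 g/cm^3
Convert: 0.533 x 1000 = 533 kg/m^3


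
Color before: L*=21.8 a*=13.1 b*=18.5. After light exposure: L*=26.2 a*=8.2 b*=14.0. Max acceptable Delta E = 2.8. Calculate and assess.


dL = 4.4, da = -4.9, db = -4.5
dE = sqrt((4.4)^2 + (-4.9)^2 + (-4.5)^2) = 7.98
Max = 2.8
Passes: No


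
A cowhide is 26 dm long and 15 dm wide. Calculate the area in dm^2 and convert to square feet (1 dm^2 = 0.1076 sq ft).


Area = 26 x 15 = 390 dm^2
Conversion: 390 x 0.1076 = 41.96 sq ft


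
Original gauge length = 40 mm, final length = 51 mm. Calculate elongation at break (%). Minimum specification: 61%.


Elongation = 27.5%
Meets spec: No


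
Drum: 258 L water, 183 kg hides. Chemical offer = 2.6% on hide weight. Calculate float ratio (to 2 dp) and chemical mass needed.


Float ratio = 258 / 183 = 1.41
Chemical = 183 x 2.6 / 100 = 4.758 kg


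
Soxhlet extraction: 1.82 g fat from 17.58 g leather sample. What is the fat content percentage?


Fat content = 1.82 / 17.58 x 100
Fat = 10.4%


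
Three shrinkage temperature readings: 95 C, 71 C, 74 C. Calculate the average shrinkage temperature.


Average = (95 + 71 + 74) / 3
Average = 240 / 3 = 80.0 C


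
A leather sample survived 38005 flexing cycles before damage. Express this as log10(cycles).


log10(38005) = 4.58


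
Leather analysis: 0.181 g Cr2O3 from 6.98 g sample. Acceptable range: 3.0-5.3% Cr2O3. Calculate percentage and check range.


Cr2O3 = 2.59%
Within range: No


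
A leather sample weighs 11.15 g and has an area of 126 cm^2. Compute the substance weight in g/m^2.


Substance weight = mass / area x 10000
SW = 11.15 / 126 x 10000
SW = 884.9 g/m^2


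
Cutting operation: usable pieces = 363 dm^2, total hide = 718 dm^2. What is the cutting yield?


50.6%

Yield = usable / total x 100
Yield = 363 / 718 x 100 = 50.6%


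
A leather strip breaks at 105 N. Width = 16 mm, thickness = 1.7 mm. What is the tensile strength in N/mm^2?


Cross-sectional area = 16 x 1.7 = 27.2 mm^2
Tensile strength = 105 / 27.2 = 3.86 N/mm^2


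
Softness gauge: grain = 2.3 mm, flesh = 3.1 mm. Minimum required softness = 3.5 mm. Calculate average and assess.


Average = (2.3 + 3.1) / 2 = 2.70 mm
Minimum = 3.5 mm
Meets requirement: No


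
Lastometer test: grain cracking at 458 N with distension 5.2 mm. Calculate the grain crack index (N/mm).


Grain crack index = force / distension
Index = 458 / 5.2 = 88.1 N/mm


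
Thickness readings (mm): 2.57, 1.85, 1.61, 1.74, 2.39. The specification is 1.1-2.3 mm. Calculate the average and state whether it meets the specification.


Sum = 10.16
Average = 10.16 / 5 = 2.03 mm
Specification range: 1.1 to 2.3 mm
Within spec: Yes


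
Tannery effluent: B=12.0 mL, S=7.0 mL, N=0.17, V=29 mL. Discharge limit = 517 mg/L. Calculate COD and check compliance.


COD = 234.5 mg/L
Compliant: Yes

COD = (12.0 - 7.0) x 0.17 x 8000 / 29 = 234.5 mg/L
Limit: 517 mg/L
Compliant: Yes


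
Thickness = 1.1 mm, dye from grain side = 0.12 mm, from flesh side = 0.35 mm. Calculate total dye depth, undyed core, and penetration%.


Total dyed = 0.12 + 0.35 = 0.47 mm
Undyed core = 1.1 - 0.47 = 0.63 mm
Penetration = 0.47 / 1.1 x 100 = 42.7%


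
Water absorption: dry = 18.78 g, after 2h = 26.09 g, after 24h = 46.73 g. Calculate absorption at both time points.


2h absorption = 38.9%
24h absorption = 148.8%

WA (2h) = (26.09 - 18.78) / 18.78 x 100 = 38.9%
WA (24h) = (46.73 - 18.78) / 18.78 x 100 = 148.8%


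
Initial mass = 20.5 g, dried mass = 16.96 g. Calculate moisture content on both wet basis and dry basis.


Moisture lost = 20.5 - 16.96 = 3.54 g
Wet basis MC = 3.54 / 20.5 x 100 = 17.3%
Dry basis MC = 3.54 / 16.96 x 100 = 20.9%


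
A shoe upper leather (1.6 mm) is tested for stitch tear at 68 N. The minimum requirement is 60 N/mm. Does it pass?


STS = 42.5 N/mm
Passes: No

STS = 68 / 1.6 = 42.5 N/mm
Minimum required: 60 N/mm
Passes: No


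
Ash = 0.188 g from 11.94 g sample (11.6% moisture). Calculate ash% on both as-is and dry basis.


As-is ash = 1.57%
Dry-basis ash = 1.78%


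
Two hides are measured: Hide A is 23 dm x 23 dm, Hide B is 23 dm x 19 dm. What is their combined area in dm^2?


Hide A area = 23 x 23 = 529 dm^2
Hide B area = 23 x 19 = 437 dm^2
Total = 529 + 437 = 966 dm^2


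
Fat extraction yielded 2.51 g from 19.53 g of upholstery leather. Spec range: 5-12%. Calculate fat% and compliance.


Fat content = 12.9%
Compliant: No

Fat% = 2.51 / 19.53 x 100 = 12.9%
Spec range: 5-12%
Compliant: No


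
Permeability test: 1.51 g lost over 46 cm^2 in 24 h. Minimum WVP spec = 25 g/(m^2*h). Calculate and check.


WVP = 1.51 / (46 x 24) x 10000 = 13.68 g/(m^2*h)
Minimum: 25 g/(m^2*h)
Meets spec: No


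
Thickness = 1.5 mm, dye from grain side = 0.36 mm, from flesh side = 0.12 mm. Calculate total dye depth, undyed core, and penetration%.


Total dyed = 0.36 + 0.12 = 0.48 mm
Undyed core = 1.5 - 0.48 = 1.02 mm
Penetration = 0.48 / 1.5 x 100 = 32.0%


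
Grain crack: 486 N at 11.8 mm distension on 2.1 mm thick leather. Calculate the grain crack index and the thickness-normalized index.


Crack index = 486 / 11.8 = 41.2 N/mm
Normalized = 41.2 / 2.1 = 19.6 N/mm per mm


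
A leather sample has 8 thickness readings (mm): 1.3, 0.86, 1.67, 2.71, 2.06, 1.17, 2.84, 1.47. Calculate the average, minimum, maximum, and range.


Average = 1.76 mm
Min = 0.86 mm
Max = 2.84 mm
Range = 1.98 mm

Sum = 14.08
Average = 14.08 / 8 = 1.76 mm
Minimum = 0.86 mm
Maximum = 2.84 mm
Range = 2.84 - 0.86 = 1.98 mm


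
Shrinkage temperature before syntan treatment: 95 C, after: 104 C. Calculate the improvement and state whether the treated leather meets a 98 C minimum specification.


Improvement = 9 C
Meets 98 C spec: Yes


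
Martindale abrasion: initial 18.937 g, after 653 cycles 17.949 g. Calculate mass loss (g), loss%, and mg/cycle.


Loss = 18.937 - 17.949 = 0.988 g
Loss% = 0.988 / 18.937 x 100 = 5.22%
Rate = 0.988 / 653 x 1000 = 1.513 mg/cycle


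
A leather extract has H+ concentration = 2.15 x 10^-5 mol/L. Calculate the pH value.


pH = -log10[H+]
pH = -log10(2.15 x 10^-5) = 4.67


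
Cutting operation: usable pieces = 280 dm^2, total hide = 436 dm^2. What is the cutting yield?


64.2%

Yield = usable / total x 100
Yield = 280 / 436 x 100 = 64.2%


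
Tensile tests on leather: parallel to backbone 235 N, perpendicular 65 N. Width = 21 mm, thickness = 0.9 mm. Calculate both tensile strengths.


Area = 21 x 0.9 = 18.9 mm^2
TS (parallel) = 235 / 18.9 = 12.43 N/mm^2
TS (perpendicular) = 65 / 18.9 = 3.44 N/mm^2


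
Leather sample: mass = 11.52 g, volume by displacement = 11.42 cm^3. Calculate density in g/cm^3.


1.009 g/cm^3


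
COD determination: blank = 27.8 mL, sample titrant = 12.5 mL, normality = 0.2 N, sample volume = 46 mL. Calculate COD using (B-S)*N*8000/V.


COD = (27.8 - 12.5) x 0.2 x 8000 / 46
COD = 15.3 x 0.2 x 8000 / 46
COD = 532.2 mg/L


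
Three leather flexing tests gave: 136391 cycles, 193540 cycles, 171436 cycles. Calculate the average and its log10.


Average = (136391 + 193540 + 171436) / 3 = 167122 cycles
log10(167122) = 5.22


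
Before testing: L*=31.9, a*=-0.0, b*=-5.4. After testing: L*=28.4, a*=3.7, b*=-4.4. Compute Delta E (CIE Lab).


dL = 28.4 - 31.9 = -3.5
da = 3.7 - (-0.0) = 3.7
db = -4.4 - (-5.4) = 1.0
dE = sqrt((-3.5)^2 + (3.7)^2 + (1.0)^2) = 5.19


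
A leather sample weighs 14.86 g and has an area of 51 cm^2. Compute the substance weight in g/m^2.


Substance weight = mass / area x 10000
SW = 14.86 / 51 x 10000
SW = 2913.7 g/m^2


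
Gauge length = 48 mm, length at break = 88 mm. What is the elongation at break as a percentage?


83.3%

Extension = 88 - 48 = 40 mm
Elongation = 40 / 48 x 100 = 83.3%


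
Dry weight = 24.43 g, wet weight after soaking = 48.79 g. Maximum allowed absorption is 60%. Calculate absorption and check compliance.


WA = (48.79 - 24.43) / 24.43 x 100 = 99.7%
Maximum allowed: 60%
Compliant: No


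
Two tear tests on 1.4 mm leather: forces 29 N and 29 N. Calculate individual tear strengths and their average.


Tear 1 = 20.7 N/mm
Tear 2 = 20.7 N/mm
Average = 20.7 N/mm

Tear 1 = 29 / 1.4 = 20.7 N/mm
Tear 2 = 29 / 1.4 = 20.7 N/mm
Average = (20.7 + 20.7) / 2 = 20.7 N/mm


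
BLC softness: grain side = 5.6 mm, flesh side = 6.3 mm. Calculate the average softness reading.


5.95 mm

Average = (5.6 + 6.3) / 2
Average = 5.95 mm


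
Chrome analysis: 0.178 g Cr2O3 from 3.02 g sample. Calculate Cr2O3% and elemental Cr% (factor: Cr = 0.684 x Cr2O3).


Cr2O3% = 0.178 / 3.02 x 100 = 5.89%
Cr% = 5.89 x 0.684 = 4.03%


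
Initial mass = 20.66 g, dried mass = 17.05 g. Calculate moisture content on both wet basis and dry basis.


Wet basis = 17.5%
Dry basis = 21.2%


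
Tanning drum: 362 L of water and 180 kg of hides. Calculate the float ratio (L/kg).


2.0


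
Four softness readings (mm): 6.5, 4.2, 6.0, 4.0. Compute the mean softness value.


5.18 mm

Sum = 6.5 + 4.2 + 6.0 + 4.0
Mean = 20.7 / 4 = 5.18 mm


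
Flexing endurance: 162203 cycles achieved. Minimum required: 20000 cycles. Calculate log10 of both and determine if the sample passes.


log10(162203) = 5.21
log10(20000) = 4.30
Passes: Yes


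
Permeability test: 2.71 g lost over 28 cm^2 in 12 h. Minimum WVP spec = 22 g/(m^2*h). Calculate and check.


WVP = 2.71 / (28 x 12) x 10000 = 80.65 g/(m^2*h)
Minimum: 22 g/(m^2*h)
Meets spec: Yes


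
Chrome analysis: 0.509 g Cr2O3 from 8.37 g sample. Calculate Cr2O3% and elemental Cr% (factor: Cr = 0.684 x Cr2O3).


Cr2O3% = 0.509 / 8.37 x 100 = 6.08%
Cr% = 6.08 x 0.684 = 4.16%


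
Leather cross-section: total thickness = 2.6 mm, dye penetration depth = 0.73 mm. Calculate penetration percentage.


Penetration% = 0.73 / 2.6 x 100
Penetration = 28.1%


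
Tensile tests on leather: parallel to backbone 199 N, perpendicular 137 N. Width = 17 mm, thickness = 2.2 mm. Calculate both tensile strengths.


Area = 17 x 2.2 = 37.4 mm^2
TS (parallel) = 199 / 37.4 = 5.32 N/mm^2
TS (perpendicular) = 137 / 37.4 = 3.66 N/mm^2


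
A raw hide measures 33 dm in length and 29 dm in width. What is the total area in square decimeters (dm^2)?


Area = length x width
Area = 33 x 29 = 957 dm^2


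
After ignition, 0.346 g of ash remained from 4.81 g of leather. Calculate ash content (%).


Ash% = 0.346 / 4.81 x 100
Ash% = 7.19%


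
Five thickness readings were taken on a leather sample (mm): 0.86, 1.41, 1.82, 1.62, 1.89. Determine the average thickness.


Sum = 0.86 + 1.41 + 1.82 + 1.62 + 1.89 = 7.60
Average = 7.60 / 5 = 1.52 mm


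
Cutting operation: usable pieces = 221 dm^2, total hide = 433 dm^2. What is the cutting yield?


51.0%


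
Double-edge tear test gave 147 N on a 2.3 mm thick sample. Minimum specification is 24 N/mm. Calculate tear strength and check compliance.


Tear strength = 63.9 N/mm
Compliant: Yes


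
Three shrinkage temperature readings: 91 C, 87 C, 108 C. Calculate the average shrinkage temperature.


95.3 C

Average = (91 + 87 + 108) / 3
Average = 286 / 3 = 95.3 C


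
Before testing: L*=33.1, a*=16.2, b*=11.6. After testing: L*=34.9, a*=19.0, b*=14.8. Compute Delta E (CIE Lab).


Delta E = 4.62


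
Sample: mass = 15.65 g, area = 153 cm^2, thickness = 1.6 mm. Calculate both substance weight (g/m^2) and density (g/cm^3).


Substance weight = 1022.9 g/m^2
Density = 0.639 g/cm^3


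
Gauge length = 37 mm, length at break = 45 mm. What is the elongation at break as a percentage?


21.6%


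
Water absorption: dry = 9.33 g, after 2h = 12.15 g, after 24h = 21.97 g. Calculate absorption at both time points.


WA (2h) = (12.15 - 9.33) / 9.33 x 100 = 30.2%
WA (24h) = (21.97 - 9.33) / 9.33 x 100 = 135.5%


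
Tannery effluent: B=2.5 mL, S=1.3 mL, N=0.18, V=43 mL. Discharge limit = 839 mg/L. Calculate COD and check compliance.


COD = 40.2 mg/L
Compliant: Yes

COD = (2.5 - 1.3) x 0.18 x 8000 / 43 = 40.2 mg/L
Limit: 839 mg/L
Compliant: Yes


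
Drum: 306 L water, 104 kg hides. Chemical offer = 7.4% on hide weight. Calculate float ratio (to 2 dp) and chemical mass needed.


Float ratio = 2.94
Chemical needed = 7.696 kg


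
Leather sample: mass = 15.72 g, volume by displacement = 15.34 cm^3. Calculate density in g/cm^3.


1.025 g/cm^3

Density = mass / volume
Density = 15.72 / 15.34 = 1.025 g/cm^3


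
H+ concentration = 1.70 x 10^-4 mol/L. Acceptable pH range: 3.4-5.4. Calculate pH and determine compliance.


pH = -log10(1.70 x 10^-4) = 3.77
Range: 3.4 to 5.4
Compliant: Yes


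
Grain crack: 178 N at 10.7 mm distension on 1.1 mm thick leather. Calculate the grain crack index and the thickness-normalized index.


Crack index = 178 / 10.7 = 16.6 N/mm
Normalized = 16.6 / 1.1 = 15.1 N/mm per mm


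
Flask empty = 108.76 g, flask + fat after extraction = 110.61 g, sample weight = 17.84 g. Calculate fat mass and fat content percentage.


Fat mass = 1.85 g
Fat content = 10.4%


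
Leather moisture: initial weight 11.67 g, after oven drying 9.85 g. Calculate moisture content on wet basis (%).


Moisture = 11.67 - 9.85 = 1.82 g
MC = 1.82 / 11.67 x 100 = 15.6%


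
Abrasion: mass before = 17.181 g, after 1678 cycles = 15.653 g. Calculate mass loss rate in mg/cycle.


Mass loss = 17.181 - 15.653 = 1.528 g
Rate = 1.528 / 1678 x 1000 = 0.911 mg/cycle


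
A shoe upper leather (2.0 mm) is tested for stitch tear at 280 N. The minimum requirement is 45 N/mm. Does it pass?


STS = 280 / 2.0 = 140.0 N/mm
Minimum required: 45 N/mm
Passes: Yes


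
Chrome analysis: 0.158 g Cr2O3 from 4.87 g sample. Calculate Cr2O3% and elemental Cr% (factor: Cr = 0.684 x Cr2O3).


Cr2O3 = 3.24%
Cr = 2.22%


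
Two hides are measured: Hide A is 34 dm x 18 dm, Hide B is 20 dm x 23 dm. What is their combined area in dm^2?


Hide A area = 34 x 18 = 612 dm^2
Hide B area = 20 x 23 = 460 dm^2
Total = 612 + 460 = 1072 dm^2


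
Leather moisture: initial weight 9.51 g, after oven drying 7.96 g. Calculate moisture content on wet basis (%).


16.3%

Moisture = 9.51 - 7.96 = 1.55 g
MC = 1.55 / 9.51 x 100 = 16.3%


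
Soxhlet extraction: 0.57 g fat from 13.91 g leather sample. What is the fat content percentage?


Fat content = 0.57 / 13.91 x 100
Fat = 4.1%


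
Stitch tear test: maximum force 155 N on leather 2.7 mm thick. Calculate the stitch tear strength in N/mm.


57.4 N/mm

Stitch tear strength = force / thickness
STS = 155 / 2.7 = 57.4 N/mm


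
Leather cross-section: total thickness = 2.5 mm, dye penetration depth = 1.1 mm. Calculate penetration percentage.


44.0%

Penetration% = 1.1 / 2.5 x 100
Penetration = 44.0%


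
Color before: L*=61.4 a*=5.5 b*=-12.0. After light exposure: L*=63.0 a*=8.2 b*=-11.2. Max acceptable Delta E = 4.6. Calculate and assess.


dL = 1.6, da = 2.7, db = 0.8
dE = sqrt((1.6)^2 + (2.7)^2 + (0.8)^2) = 3.24
Max = 4.6
Passes: Yes


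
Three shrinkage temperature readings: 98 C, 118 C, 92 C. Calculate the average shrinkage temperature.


Average = (98 + 118 + 92) / 3
Average = 308 / 3 = 102.7 C


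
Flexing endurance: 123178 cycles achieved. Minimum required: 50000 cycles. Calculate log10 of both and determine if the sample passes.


Achieved: log10 = 5.09
Required: log10 = 4.70
Passes: Yes

log10(123178) = 5.09
log10(50000) = 4.70
Passes: Yes


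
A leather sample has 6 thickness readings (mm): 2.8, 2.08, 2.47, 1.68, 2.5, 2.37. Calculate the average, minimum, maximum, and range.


Sum = 13.90
Average = 13.90 / 6 = 2.32 mm
Minimum = 1.68 mm
Maximum = 2.8 mm
Range = 2.8 - 1.68 = 1.12 mm


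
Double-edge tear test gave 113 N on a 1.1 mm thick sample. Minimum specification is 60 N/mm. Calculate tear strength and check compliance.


Tear strength = 113 / 1.1 = 102.7 N/mm
Required minimum = 60 N/mm
Compliant: Yes


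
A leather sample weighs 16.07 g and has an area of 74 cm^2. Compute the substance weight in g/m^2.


2171.6 g/m^2


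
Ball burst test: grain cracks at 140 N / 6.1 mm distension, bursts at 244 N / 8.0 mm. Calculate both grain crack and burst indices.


Crack index = 23.0 N/mm
Burst index = 30.5 N/mm

Crack index = 140 / 6.1 = 23.0 N/mm
Burst index = 244 / 8.0 = 30.5 N/mm


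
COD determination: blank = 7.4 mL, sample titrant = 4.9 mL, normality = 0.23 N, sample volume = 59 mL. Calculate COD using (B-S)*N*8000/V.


COD = (7.4 - 4.9) x 0.23 x 8000 / 59
COD = 2.5 x 0.23 x 8000 / 59
COD = 78.0 mg/L


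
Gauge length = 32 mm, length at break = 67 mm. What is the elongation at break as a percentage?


109.4%

Extension = 67 - 32 = 35 mm
Elongation = 35 / 32 x 100 = 109.4%


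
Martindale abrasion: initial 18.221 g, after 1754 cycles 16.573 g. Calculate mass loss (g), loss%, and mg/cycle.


Loss = 18.221 - 16.573 = 1.648 g
Loss% = 1.648 / 18.221 x 100 = 9.04%
Rate = 1.648 / 1754 x 1000 = 0.940 mg/cycle


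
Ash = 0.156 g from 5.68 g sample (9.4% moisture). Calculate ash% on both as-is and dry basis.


As-is ash = 2.75%
Dry-basis ash = 3.03%

As-is ash% = 0.156 / 5.68 x 100 = 2.75%
Dry mass = 5.68 x (100 - 9.4) / 100 = 5.14608 g
Dry-basis ash% = 0.156 / 5.14608 x 100 = 3.03%


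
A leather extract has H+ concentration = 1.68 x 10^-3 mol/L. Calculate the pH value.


pH = 2.77


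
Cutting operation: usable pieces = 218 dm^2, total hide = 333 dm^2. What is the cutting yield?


Yield = usable / total x 100
Yield = 218 / 333 x 100 = 65.5%


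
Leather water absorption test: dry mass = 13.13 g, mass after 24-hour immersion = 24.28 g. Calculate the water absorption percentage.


84.9%


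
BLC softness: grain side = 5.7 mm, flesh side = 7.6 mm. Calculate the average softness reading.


Average = (5.7 + 7.6) / 2
Average = 6.65 mm


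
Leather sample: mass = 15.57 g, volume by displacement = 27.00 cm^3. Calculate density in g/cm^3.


0.577 g/cm^3


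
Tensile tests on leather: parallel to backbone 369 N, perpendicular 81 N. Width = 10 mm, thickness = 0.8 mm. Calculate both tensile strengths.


Parallel = 46.13 N/mm^2
Perpendicular = 10.13 N/mm^2

Area = 10 x 0.8 = 8.0 mm^2
TS (parallel) = 369 / 8.0 = 46.13 N/mm^2
TS (perpendicular) = 81 / 8.0 = 10.13 N/mm^2


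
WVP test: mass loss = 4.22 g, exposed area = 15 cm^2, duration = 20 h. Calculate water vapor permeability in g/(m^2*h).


WVP = mass_loss / (area x time) x 10000
WVP = 4.22 / (15 x 20) x 10000
WVP = 4.22 / 300 x 10000 = 140.67 g/(m^2*h)


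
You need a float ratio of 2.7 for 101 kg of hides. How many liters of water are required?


Water = hide weight x target ratio
Water = 101 x 2.7 = 272.7 L


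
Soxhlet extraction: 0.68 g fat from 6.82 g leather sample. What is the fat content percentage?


10.0%

Fat content = 0.68 / 6.82 x 100
Fat = 10.0%


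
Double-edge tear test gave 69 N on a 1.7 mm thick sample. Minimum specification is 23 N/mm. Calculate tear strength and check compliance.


Tear strength = 69 / 1.7 = 40.6 N/mm
Required minimum = 23 N/mm
Compliant: Yes


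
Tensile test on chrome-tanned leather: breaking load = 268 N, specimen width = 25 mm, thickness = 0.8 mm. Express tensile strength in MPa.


Cross-section = 25 x 0.8 = 20.0 mm^2
TS = 268 / 20.0 = 13.40 MPa
(1 N/mm^2 = 1 MPa)


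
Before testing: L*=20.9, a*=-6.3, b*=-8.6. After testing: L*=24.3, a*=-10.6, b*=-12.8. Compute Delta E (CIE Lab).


Delta E = 6.91

dL = 24.3 - 20.9 = 3.4
da = -10.6 - (-6.3) = -4.3
db = -12.8 - (-8.6) = -4.2
dE = sqrt((3.4)^2 + (-4.3)^2 + (-4.2)^2) = 6.91


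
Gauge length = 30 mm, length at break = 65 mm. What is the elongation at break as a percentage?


Extension = 65 - 30 = 35 mm
Elongation = 35 / 30 x 100 = 116.7%


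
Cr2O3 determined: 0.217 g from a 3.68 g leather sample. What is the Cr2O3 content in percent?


Cr2O3% = 0.217 / 3.68 x 100
Cr2O3% = 5.90%


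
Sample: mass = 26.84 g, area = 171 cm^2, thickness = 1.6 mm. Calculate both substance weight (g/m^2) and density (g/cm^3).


Substance weight = 1569.6 g/m^2
Density = 0.981 g/cm^3


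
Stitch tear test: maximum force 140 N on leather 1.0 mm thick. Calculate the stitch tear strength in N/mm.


140.0 N/mm

Stitch tear strength = force / thickness
STS = 140 / 1.0 = 140.0 N/mm


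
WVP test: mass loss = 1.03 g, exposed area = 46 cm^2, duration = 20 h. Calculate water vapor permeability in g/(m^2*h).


11.20 g/(m^2*h)


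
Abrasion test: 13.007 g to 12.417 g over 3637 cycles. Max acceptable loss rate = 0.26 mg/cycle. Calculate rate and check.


Loss = 13.007 - 12.417 = 0.590 g
Rate = 0.590 g / 3637 cycles x 1000 = 0.162 mg/cycle
Max = 0.26 mg/cycle
Passes: Yes


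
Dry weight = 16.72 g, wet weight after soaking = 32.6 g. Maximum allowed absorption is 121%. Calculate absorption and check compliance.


Absorption = 95.0%
Compliant: Yes

WA = (32.6 - 16.72) / 16.72 x 100 = 95.0%
Maximum allowed: 121%
Compliant: Yes


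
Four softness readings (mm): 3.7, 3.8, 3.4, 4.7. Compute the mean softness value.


3.90 mm

Sum = 3.7 + 3.8 + 3.4 + 4.7
Mean = 15.6 / 4 = 3.90 mm


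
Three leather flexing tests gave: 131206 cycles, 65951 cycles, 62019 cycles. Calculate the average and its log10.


Average = 86392 cycles
log10 = 4.94


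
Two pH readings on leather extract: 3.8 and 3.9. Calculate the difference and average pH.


Difference = 0.1
Average pH = 3.85

Difference = |3.8 - 3.9| = 0.1
Average = (3.8 + 3.9) / 2 = 3.85


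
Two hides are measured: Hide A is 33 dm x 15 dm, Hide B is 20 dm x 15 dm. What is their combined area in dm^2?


Hide A area = 33 x 15 = 495 dm^2
Hide B area = 20 x 15 = 300 dm^2
Total = 495 + 300 = 795 dm^2


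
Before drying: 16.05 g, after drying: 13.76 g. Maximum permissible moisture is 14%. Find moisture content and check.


Moisture content = 14.3%
Acceptable: No

MC = (16.05 - 13.76) / 16.05 x 100 = 14.3%
Maximum: 14%
Acceptable: No


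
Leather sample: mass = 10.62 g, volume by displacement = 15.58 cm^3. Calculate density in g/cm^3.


Density = mass / volume
Density = 10.62 / 15.58 = 0.682 g/cm^3


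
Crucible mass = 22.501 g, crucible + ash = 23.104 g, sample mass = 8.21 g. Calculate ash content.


Ash mass = 0.603 g
Ash content = 7.34%

Ash mass = 23.104 - 22.501 = 0.603 g
Ash% = 0.603 / 8.21 x 100 = 7.34%


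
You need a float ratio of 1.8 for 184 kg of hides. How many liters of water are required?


Water = hide weight x target ratio
Water = 184 x 1.8 = 331.2 L


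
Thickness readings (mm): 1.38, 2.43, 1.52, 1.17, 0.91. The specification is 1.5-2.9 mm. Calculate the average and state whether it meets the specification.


Average = 1.48 mm
Within specification: No

Sum = 7.41
Average = 7.41 / 5 = 1.48 mm
Specification range: 1.5 to 2.9 mm
Within spec: No


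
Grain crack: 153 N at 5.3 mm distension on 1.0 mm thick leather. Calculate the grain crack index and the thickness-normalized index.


Crack index = 28.9 N/mm
Normalized index = 28.9 N/mm per mm

Crack index = 153 / 5.3 = 28.9 N/mm
Normalized = 28.9 / 1.0 = 28.9 N/mm per mm


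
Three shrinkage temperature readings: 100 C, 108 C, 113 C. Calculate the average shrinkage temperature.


Average = (100 + 108 + 113) / 3
Average = 321 / 3 = 107.0 C


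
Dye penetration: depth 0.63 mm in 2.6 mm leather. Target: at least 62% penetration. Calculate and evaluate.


Penetration = 0.63 / 2.6 x 100 = 24.2%
Target: 62%
Meets target: No


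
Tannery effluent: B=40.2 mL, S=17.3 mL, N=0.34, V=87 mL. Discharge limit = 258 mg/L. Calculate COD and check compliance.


COD = 716.0 mg/L
Compliant: No


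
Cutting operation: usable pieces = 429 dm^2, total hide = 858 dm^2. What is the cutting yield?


50.0%


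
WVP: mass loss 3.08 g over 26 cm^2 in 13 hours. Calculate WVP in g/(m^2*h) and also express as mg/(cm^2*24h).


WVP = 3.08 / (26 x 13) x 10000 = 91.12 g/(m^2*h)
Mass loss in mg = 3.08 x 1000 = 3080 mg
Per cm^2 per 24h in mg: 3080 x 24 / (26 x 13) = 73920 / 338 = 218.70 mg/(cm^2*24h)


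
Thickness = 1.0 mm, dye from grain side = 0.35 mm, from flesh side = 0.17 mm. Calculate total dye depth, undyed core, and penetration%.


Total dyed = 0.52 mm
Undyed core = 0.48 mm
Penetration = 52.0%

Total dyed = 0.35 + 0.17 = 0.52 mm
Undyed core = 1.0 - 0.52 = 0.48 mm
Penetration = 0.52 / 1.0 x 100 = 52.0%


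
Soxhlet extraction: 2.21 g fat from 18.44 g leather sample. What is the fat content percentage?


Fat content = 2.21 / 18.44 x 100
Fat = 12.0%


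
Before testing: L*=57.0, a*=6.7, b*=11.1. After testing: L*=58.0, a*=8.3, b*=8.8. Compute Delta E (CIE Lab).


dL = 58.0 - 57.0 = 1.0
da = 8.3 - 6.7 = 1.6
db = 8.8 - 11.1 = -2.3
dE = sqrt((1.0)^2 + (1.6)^2 + (-2.3)^2) = 2.97


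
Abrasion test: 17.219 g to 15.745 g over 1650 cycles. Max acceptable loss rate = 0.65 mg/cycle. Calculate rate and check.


Loss = 17.219 - 15.745 = 1.474 g
Rate = 1.474 g / 1650 cycles x 1000 = 0.893 mg/cycle
Max = 0.65 mg/cycle
Passes: No


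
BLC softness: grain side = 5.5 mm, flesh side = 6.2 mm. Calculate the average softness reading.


5.85 mm


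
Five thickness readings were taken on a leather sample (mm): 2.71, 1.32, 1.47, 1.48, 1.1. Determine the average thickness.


Sum = 2.71 + 1.32 + 1.47 + 1.48 + 1.1 = 8.08
Average = 8.08 / 5 = 1.62 mm


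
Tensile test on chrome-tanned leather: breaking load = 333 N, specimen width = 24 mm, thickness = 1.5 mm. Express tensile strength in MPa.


Cross-section = 24 x 1.5 = 36.0 mm^2
TS = 333 / 36.0 = 9.25 MPa
(1 N/mm^2 = 1 MPa)


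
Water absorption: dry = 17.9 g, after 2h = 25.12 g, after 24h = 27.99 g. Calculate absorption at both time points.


WA (2h) = (25.12 - 17.9) / 17.9 x 100 = 40.3%
WA (24h) = (27.99 - 17.9) / 17.9 x 100 = 56.4%


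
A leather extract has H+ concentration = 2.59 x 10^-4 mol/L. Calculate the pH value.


pH = -log10[H+]
pH = -log10(2.59 x 10^-4) = 3.59


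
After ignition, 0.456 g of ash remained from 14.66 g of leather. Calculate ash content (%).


3.11%

Ash% = 0.456 / 14.66 x 100
Ash% = 3.11%


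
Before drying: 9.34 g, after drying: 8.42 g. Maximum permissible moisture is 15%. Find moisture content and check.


MC = (9.34 - 8.42) / 9.34 x 100 = 9.9%
Maximum: 15%
Acceptable: Yes


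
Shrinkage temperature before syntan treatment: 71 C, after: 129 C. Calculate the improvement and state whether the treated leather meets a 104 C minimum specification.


Improvement = 58 C
Meets 104 C spec: Yes


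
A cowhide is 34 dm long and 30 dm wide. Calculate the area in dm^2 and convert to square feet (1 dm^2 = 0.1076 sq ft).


1020 dm^2
109.75 sq ft

Area = 34 x 30 = 1020 dm^2
Conversion: 1020 x 0.1076 = 109.75 sq ft


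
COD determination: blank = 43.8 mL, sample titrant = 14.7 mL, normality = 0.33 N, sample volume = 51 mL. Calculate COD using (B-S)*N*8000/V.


COD = (43.8 - 14.7) x 0.33 x 8000 / 51
COD = 29.1 x 0.33 x 8000 / 51
COD = 1506.4 mg/L


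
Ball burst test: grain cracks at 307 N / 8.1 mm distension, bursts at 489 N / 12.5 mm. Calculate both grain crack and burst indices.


Crack index = 307 / 8.1 = 37.9 N/mm
Burst index = 489 / 12.5 = 39.1 N/mm


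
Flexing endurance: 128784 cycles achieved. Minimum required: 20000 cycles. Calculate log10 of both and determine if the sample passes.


Achieved: log10 = 5.11
Required: log10 = 4.30
Passes: Yes

log10(128784) = 5.11
log10(20000) = 4.30
Passes: Yes


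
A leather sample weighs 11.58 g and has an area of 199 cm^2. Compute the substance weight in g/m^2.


Substance weight = mass / area x 10000
SW = 11.58 / 199 x 10000
SW = 581.9 g/m^2


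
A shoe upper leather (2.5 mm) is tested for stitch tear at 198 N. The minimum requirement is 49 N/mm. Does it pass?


STS = 198 / 2.5 = 79.2 N/mm
Minimum required: 49 N/mm
Passes: Yes


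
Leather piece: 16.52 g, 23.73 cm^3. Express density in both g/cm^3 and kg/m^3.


0.696 g/cm^3
696 kg/m^3
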